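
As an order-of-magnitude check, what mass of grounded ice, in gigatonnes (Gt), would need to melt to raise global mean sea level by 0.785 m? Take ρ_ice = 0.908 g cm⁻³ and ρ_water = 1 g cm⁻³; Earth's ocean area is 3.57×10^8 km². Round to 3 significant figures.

Required water volume = Δh × A = 0.785 m × 3.57×10^14 m² = 2.802×10^14 m³.
ρ_w = 1 g cm⁻³ = 1000 kg m⁻³, so the mass of water = 2.802×10^14 m³ × 1000 kg m⁻³ = 2.802×10^17 kg = 2.80×10^5 Gt (and the same mass of ice, by conservation).

≈ 2.80×10^5 Gt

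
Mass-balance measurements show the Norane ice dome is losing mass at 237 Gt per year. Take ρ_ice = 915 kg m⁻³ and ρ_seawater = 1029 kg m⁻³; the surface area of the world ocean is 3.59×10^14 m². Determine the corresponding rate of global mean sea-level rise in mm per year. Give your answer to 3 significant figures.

≈ 0.642 mm/yr

ρ_w = 1029 kg m⁻³. Annual water volume added = 237 Gt / ρ_w = 2.370×10^14 kg / 1029 kg m⁻³ = 2.303×10^11 m³.
Δh per year = 2.303×10^11 / 3.59×10^14 = 6.42×10^-4 m = 0.642 mm.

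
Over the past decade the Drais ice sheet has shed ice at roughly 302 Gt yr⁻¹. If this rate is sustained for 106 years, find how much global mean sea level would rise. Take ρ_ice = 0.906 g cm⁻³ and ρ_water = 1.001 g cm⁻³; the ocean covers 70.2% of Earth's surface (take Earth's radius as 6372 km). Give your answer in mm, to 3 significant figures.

≈ 89.3 mm

Total mass lost = 302 Gt/yr × 106 yr = 3.201×10^4 Gt = 3.201×10^16 kg.
ρ_w = 1.001 g cm⁻³ = 1001 kg m⁻³, so water volume = 3.201×10^16 / 1001 = 3.198×10^13 m³.
Δh = 3.198×10^13 / 3.58×10^14 = 0.0893 m = 89.3 mm.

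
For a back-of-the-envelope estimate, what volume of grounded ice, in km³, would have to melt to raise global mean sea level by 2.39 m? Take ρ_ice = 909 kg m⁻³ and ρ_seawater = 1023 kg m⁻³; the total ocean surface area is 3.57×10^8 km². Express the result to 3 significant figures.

≈ 9.60×10^5 km³

Required water volume = Δh × A = 2.39 m × 3.57×10^14 m² = 8.532×10^14 m³ = 8.532×10^5 km³.
Ice volume = water volume × ρ_w/ρ_ice = 8.532×10^5 × 1023/909 = 9.60×10^5 km³.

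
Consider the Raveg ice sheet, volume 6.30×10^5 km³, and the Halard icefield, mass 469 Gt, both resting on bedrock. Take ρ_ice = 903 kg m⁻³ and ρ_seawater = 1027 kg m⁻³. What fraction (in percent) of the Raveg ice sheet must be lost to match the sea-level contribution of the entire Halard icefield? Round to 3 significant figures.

≈ 0.0824 %

Equal sea-level rise means equal mass of meltwater, i.e. equal mass of ice lost.
Ice mass of Halard: 4.690×10^14 kg; ice mass of Raveg: 5.689×10^17 kg.
Fraction required = 4.690×10^14 / 5.689×10^17 = 8.24×10^-4 → 0.0824 %.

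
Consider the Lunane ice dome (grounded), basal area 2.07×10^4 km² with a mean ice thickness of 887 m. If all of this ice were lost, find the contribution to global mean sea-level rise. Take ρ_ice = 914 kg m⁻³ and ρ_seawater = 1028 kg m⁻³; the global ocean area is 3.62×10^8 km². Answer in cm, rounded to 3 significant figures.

≈ 4.51 cm

Lunane: ice volume = 2.07×10^4 km² × 887 m = 1.836×10^4 km³; 1.836×10^4 × (914/1028) = 1.632×10^4 km³ of water.
Spread over 3.62×10^14 m² of ocean, Δh = 1.632×10^13 / 3.62×10^14 = 0.0451 m = 4.51 cm.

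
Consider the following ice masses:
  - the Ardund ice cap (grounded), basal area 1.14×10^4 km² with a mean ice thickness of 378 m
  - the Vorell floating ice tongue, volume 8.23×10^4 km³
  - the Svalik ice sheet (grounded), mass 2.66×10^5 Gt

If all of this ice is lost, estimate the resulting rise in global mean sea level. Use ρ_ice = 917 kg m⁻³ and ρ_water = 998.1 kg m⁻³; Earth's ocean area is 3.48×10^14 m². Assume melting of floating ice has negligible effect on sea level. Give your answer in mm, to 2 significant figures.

Ardund: ice volume = 1.14×10^4 km² × 378 m = 4309 km³; 4309 × (917/998.1) = 3959 km³ of water.
The Vorell floating ice tongue is floating and already displaces its own weight of water, so its melt adds essentially nothing to sea level.
Svalik: 2.66×10^5 Gt = 2.660×10^17 kg; dividing by ρ_w = 998.1 kg m⁻³ gives 2.665×10^14 m³ of water.
Total added water ≈ 2.705×10^14 m³ over 3.48×10^14 m² → Δh = 0.777 m = 780 mm.

≈ 780 mm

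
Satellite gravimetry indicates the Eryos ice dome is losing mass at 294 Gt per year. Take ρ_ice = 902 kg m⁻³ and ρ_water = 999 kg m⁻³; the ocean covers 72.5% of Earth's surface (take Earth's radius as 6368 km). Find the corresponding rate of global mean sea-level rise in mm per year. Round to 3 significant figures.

ρ_w = 999 kg m⁻³. Annual water volume added = 294 Gt / ρ_w = 2.940×10^14 kg / 999 kg m⁻³ = 2.943×10^11 m³.
Δh per year = 2.943×10^11 / 3.69×10^14 = 7.97×10^-4 m = 0.797 mm.

≈ 0.797 mm/yr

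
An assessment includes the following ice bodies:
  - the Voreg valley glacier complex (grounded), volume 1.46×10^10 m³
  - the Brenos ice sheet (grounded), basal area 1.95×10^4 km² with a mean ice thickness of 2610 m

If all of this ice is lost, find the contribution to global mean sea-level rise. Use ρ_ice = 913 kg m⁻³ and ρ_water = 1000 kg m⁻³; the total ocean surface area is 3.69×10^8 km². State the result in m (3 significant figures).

≈ 0.126 m

Voreg: 1.46×10^10 m³ × (913/1000) = 1.333×10^10 m³ of water.
Brenos: ice volume = 1.95×10^4 km² × 2610 m = 5.090×10^4 km³; 5.090×10^4 × (913/1000) = 4.647×10^4 km³ of water.
Total added water ≈ 4.648×10^13 m³ over 3.69×10^14 m² → Δh = 0.126 m.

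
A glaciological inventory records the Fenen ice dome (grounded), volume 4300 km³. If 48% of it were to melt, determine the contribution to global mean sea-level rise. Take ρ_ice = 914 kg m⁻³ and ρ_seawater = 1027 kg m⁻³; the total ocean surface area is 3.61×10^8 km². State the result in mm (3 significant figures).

≈ 5.09 mm

Fenen: 0.48 × 4300 km³ × (914/1027) = 1837 km³ of water.
Spread over 3.61×10^14 m² of ocean, Δh = 1.837×10^12 / 3.61×10^14 = 5.09×10^-3 m = 5.09 mm.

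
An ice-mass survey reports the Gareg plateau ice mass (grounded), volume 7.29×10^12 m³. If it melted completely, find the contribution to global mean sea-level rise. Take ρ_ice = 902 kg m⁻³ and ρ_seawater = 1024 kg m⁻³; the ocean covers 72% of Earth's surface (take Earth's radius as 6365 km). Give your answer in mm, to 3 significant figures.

≈ 17.5 mm

Gareg: 7.29×10^12 m³ × (902/1024) = 6.421×10^12 m³ of water.
Spread over 3.67×10^14 m² of ocean, Δh = 6.421×10^12 / 3.67×10^14 = 0.0175 m = 17.5 mm.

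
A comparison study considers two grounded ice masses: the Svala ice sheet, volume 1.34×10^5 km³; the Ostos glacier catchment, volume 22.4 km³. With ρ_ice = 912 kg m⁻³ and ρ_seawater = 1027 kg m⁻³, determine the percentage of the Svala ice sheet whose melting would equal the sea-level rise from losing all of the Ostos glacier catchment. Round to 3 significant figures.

≈ 0.0167 %

Equal sea-level rise means equal mass of meltwater, i.e. equal mass of ice lost.
Ice mass of Ostos: 2.043×10^13 kg; ice mass of Svala: 1.222×10^17 kg.
Fraction required = 2.043×10^13 / 1.222×10^17 = 1.67×10^-4 → 0.0167 %.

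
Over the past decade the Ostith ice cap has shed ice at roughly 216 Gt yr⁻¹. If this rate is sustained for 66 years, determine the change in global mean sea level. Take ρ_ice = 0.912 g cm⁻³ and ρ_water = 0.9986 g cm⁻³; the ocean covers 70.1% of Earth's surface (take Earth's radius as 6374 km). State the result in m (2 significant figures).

≈ 0.040 m

Total mass lost = 216 Gt/yr × 66 yr = 1.426×10^4 Gt = 1.426×10^16 kg.
ρ_w = 0.9986 g cm⁻³ = 998.6 kg m⁻³, so water volume = 1.426×10^16 / 998.6 = 1.428×10^13 m³.
Δh = 1.428×10^13 / 3.58×10^14 = 0.0399 m.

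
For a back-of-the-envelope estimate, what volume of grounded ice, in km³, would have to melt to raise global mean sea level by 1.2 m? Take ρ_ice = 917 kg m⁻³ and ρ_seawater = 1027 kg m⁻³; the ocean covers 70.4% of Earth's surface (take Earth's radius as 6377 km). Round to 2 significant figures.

≈ 4.8×10^5 km³

Required water volume = Δh × A = 1.2 m × 3.60×10^14 m² = 4.317×10^14 m³ = 4.317×10^5 km³.
Ice volume = water volume × ρ_w/ρ_ice = 4.317×10^5 × 1027/917 = 4.8×10^5 km³.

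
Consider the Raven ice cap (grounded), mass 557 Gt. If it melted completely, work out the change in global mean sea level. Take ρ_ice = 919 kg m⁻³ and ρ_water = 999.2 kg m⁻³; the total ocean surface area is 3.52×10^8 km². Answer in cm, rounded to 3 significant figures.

≈ 0.158 cm

Raven: 557 Gt = 5.570×10^14 kg; dividing by ρ_w = 999.2 kg m⁻³ gives 5.574×10^11 m³ of water.
Spread over 3.52×10^14 m² of ocean, Δh = 5.574×10^11 / 3.52×10^14 = 1.58×10^-3 m = 0.158 cm.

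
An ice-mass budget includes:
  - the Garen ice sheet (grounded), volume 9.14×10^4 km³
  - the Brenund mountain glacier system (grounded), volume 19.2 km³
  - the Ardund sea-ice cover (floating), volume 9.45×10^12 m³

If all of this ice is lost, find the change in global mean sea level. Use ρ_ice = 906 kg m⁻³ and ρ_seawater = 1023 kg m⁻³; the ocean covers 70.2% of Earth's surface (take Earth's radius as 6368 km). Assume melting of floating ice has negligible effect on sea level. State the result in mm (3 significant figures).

Garen: 9.14×10^4 km³ × (906/1023) = 8.095×10^4 km³ of water.
Brenund: 19.2 km³ × (906/1023) = 17.00 km³ of water.
The Ardund sea-ice cover is floating and already displaces its own weight of water, so its melt adds essentially nothing to sea level.
Total added water ≈ 8.096×10^13 m³ over 3.58×10^14 m² → Δh = 0.226 m = 226 mm.

≈ 226 mm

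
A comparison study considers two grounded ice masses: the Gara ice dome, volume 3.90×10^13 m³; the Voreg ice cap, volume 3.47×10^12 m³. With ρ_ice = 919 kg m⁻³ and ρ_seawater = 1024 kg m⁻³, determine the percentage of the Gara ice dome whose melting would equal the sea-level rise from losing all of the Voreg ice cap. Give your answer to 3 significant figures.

≈ 8.90 %

Equal sea-level rise means equal mass of meltwater, i.e. equal mass of ice lost.
Ice mass of Voreg: 3.189×10^15 kg; ice mass of Gara: 3.584×10^16 kg.
Fraction required = 3.189×10^15 / 3.584×10^16 = 0.0890 → 8.90 %.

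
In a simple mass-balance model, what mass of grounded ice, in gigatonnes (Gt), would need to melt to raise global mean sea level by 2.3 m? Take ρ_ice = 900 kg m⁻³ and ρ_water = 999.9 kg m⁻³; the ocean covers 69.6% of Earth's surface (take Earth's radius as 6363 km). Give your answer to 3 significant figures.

Required water volume = Δh × A = 2.3 m × 3.54×10^14 m² = 8.145×10^14 m³.
ρ_w = 999.9 kg m⁻³, so the mass of water = 8.145×10^14 m³ × 999.9 kg m⁻³ = 8.144×10^17 kg = 8.14×10^5 Gt (and the same mass of ice, by conservation).

≈ 8.14×10^5 Gt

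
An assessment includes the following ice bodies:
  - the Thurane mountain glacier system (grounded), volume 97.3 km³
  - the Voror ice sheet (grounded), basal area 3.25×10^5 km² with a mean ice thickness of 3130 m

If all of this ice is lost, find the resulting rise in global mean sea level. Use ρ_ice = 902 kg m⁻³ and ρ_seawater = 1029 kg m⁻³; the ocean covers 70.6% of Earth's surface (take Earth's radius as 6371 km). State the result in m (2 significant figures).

Thurane: 97.3 km³ × (902/1029) = 85.29 km³ of water.
Voror: ice volume = 3.25×10^5 km² × 3130 m = 1.017×10^6 km³; 1.017×10^6 × (902/1029) = 8.917×10^5 km³ of water.
Total added water ≈ 8.918×10^14 m³ over 3.60×10^14 m² → Δh = 2.48 m.

≈ 2.5 m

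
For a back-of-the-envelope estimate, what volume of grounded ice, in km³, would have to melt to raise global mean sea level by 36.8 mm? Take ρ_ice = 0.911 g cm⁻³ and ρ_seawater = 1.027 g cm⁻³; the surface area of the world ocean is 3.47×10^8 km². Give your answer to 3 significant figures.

Required water volume = Δh × A = 0.0368 m × 3.47×10^14 m² = 1.277×10^13 m³ = 1.277×10^4 km³.
Ice volume = water volume × ρ_w/ρ_ice = 1.277×10^4 × 1027/911 = 1.44×10^4 km³.

≈ 1.44×10^4 km³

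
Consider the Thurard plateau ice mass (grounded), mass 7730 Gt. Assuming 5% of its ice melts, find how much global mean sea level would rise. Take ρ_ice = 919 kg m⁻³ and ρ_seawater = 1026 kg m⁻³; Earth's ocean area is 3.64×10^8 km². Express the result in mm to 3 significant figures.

≈ 1.03 mm

Thurard: 0.05 × 7730 Gt = 3.865×10^14 kg; dividing by ρ_w = 1026 kg m⁻³ gives 3.767×10^11 m³ of water.
Spread over 3.64×10^14 m² of ocean, Δh = 3.767×10^11 / 3.64×10^14 = 1.03×10^-3 m = 1.03 mm.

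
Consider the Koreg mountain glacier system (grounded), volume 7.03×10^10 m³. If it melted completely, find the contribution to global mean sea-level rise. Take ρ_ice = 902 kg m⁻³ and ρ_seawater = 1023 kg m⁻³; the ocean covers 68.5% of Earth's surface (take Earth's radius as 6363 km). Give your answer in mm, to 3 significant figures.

Koreg: 7.03×10^10 m³ × (902/1023) = 6.198×10^10 m³ of water.
Spread over 3.49×10^14 m² of ocean, Δh = 6.198×10^10 / 3.49×10^14 = 1.78×10^-4 m = 0.178 mm.

≈ 0.178 mm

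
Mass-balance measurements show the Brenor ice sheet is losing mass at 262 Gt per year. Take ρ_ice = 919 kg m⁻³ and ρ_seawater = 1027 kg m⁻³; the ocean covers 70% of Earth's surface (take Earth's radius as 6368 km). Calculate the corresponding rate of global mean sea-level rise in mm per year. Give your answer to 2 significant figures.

ρ_w = 1027 kg m⁻³. Annual water volume added = 262 Gt / ρ_w = 2.620×10^14 kg / 1027 kg m⁻³ = 2.551×10^11 m³.
Δh per year = 2.551×10^11 / 3.57×10^14 = 7.15×10^-4 m = 0.72 mm.

≈ 0.72 mm/yr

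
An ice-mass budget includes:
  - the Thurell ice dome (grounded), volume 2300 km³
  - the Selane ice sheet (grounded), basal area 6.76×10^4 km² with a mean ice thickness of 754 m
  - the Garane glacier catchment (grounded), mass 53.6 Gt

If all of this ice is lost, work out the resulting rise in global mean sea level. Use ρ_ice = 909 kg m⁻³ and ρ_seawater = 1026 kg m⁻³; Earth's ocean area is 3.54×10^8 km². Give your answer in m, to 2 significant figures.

Thurell: 2300 km³ × (909/1026) = 2038 km³ of water.
Selane: ice volume = 6.76×10^4 km² × 754 m = 5.097×10^4 km³; 5.097×10^4 × (909/1026) = 4.516×10^4 km³ of water.
Garane: 53.6 Gt = 5.360×10^13 kg; dividing by ρ_w = 1026 kg m⁻³ gives 5.224×10^10 m³ of water.
Total added water ≈ 4.725×10^13 m³ over 3.54×10^14 m² → Δh = 0.133 m.

≈ 0.13 m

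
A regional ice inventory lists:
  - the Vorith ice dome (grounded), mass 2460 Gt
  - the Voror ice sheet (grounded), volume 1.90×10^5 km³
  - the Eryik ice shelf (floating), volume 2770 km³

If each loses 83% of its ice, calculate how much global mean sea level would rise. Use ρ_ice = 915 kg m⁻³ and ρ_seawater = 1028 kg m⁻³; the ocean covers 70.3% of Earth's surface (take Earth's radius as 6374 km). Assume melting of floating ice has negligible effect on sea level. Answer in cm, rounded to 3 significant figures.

Vorith: 0.83 × 2460 Gt = 2.042×10^15 kg; dividing by ρ_w = 1028 kg m⁻³ gives 1.986×10^12 m³ of water.
Voror: 0.83 × 1.90×10^5 km³ × (915/1028) = 1.404×10^5 km³ of water.
The Eryik ice shelf is floating and already displaces its own weight of water, so its melt adds essentially nothing to sea level.
Total added water ≈ 1.424×10^14 m³ over 3.59×10^14 m² → Δh = 0.397 m = 39.7 cm.

≈ 39.7 cm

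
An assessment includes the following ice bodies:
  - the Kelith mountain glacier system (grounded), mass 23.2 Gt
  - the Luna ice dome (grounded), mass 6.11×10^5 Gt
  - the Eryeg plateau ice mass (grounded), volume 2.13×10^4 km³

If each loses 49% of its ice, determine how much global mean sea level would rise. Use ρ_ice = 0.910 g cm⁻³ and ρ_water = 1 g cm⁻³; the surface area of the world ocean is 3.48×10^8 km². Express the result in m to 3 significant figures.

≈ 0.888 m

Kelith: 0.49 × 23.2 Gt = 1.137×10^13 kg; dividing by ρ_w = 1 g cm⁻³ = 1000 kg m⁻³ gives 1.137×10^10 m³ of water.
Luna: 0.49 × 6.11×10^5 Gt = 2.994×10^17 kg; dividing by ρ_w = 1000 kg m⁻³ gives 2.994×10^14 m³ of water.
Eryeg: 0.49 × 2.13×10^4 km³ × (910/1000) = 9498 km³ of water.
Total added water ≈ 3.089×10^14 m³ over 3.48×10^14 m² → Δh = 0.888 m.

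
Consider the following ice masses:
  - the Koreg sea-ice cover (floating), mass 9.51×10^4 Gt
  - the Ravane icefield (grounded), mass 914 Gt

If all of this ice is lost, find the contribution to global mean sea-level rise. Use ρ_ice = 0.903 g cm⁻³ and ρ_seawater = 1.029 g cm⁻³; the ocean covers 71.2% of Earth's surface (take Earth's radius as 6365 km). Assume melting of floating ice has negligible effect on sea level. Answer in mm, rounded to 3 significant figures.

≈ 2.45 mm

The Koreg sea-ice cover is floating and already displaces its own weight of water, so its melt adds essentially nothing to sea level.
Ravane: 914 Gt = 9.140×10^14 kg; dividing by ρ_w = 1.029 g cm⁻³ = 1029 kg m⁻³ gives 8.882×10^11 m³ of water.
Total added water ≈ 8.882×10^11 m³ over 3.62×10^14 m² → Δh = 2.45×10^-3 m = 2.45 mm.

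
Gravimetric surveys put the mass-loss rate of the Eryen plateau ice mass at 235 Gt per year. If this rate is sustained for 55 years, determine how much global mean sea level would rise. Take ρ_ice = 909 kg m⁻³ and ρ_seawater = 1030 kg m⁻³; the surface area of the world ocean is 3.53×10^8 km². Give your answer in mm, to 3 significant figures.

≈ 35.5 mm

Total mass lost = 235 Gt/yr × 55 yr = 1.292×10^4 Gt = 1.292×10^16 kg.
ρ_w = 1030 kg m⁻³, so water volume = 1.292×10^16 / 1030 = 1.255×10^13 m³.
Δh = 1.255×10^13 / 3.53×10^14 = 0.0355 m = 35.5 mm.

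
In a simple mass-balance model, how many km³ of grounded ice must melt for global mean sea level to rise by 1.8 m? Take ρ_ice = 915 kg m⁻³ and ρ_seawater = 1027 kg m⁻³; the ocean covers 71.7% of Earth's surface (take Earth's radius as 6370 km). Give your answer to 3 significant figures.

Required water volume = Δh × A = 1.8 m × 3.66×10^14 m² = 6.581×10^14 m³ = 6.581×10^5 km³.
Ice volume = water volume × ρ_w/ρ_ice = 6.581×10^5 × 1027/915 = 7.39×10^5 km³.

≈ 7.39×10^5 km³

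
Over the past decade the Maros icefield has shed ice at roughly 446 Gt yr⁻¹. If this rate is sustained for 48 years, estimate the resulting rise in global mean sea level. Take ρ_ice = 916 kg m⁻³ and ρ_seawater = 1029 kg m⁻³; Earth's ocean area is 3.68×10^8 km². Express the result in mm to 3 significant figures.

Total mass lost = 446 Gt/yr × 48 yr = 2.141×10^4 Gt = 2.141×10^16 kg.
ρ_w = 1029 kg m⁻³, so water volume = 2.141×10^16 / 1029 = 2.080×10^13 m³.
Δh = 2.080×10^13 / 3.68×10^14 = 0.0565 m = 56.5 mm.

≈ 56.5 mm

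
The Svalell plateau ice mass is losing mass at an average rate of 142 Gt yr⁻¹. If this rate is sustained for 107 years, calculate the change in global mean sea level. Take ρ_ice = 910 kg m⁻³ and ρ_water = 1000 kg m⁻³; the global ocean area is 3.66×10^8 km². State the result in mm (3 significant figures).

≈ 41.5 mm

Total mass lost = 142 Gt/yr × 107 yr = 1.519×10^4 Gt = 1.519×10^16 kg.
ρ_w = 1000 kg m⁻³, so water volume = 1.519×10^16 / 1000 = 1.519×10^13 m³.
Δh = 1.519×10^13 / 3.66×10^14 = 0.0415 m = 41.5 mm.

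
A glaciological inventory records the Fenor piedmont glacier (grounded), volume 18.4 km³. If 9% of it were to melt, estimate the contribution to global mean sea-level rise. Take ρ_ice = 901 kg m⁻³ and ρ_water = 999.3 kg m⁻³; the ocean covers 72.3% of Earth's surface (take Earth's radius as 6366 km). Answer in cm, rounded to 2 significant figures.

Fenor: 0.09 × 18.4 km³ × (901/999.3) = 1.493 km³ of water.
Spread over 3.68×10^14 m² of ocean, Δh = 1.493×10^9 / 3.68×10^14 = 4.06×10^-6 m = 4.1×10^-4 cm.

≈ 4.1×10^-4 cm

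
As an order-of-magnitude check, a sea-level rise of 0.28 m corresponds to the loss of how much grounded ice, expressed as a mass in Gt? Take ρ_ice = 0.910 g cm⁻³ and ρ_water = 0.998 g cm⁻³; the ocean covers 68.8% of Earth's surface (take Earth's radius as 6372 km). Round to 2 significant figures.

≈ 9.8×10^4 Gt

Required water volume = Δh × A = 0.28 m × 3.51×10^14 m² = 9.829×10^13 m³.
ρ_w = 0.998 g cm⁻³ = 998 kg m⁻³, so the mass of water = 9.829×10^13 m³ × 998 kg m⁻³ = 9.809×10^16 kg = 9.8×10^4 Gt (and the same mass of ice, by conservation).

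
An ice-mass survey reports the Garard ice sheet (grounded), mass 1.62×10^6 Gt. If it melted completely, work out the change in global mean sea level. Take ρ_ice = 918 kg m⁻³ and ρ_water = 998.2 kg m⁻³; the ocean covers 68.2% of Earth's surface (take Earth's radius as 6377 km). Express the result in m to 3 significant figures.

≈ 4.66 m

Garard: 1.62×10^6 Gt = 1.620×10^18 kg; dividing by ρ_w = 998.2 kg m⁻³ gives 1.623×10^15 m³ of water.
Spread over 3.49×10^14 m² of ocean, Δh = 1.623×10^15 / 3.49×10^14 = 4.66 m.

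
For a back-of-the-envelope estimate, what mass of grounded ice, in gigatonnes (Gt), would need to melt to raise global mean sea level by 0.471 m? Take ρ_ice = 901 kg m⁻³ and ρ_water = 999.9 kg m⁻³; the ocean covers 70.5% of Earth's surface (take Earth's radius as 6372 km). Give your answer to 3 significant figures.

≈ 1.69×10^5 Gt

Required water volume = Δh × A = 0.471 m × 3.60×10^14 m² = 1.694×10^14 m³.
ρ_w = 999.9 kg m⁻³, so the mass of water = 1.694×10^14 m³ × 999.9 kg m⁻³ = 1.694×10^17 kg = 1.69×10^5 Gt (and the same mass of ice, by conservation).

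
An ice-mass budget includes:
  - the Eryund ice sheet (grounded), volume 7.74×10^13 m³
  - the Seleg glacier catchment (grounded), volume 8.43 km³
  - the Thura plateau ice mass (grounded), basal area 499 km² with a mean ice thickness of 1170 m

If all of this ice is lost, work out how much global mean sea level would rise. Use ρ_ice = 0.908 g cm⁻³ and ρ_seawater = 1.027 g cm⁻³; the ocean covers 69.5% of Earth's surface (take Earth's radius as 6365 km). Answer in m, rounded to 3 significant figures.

≈ 0.195 m

Eryund: 7.74×10^13 m³ × (908/1027) = 6.843×10^13 m³ of water.
Seleg: 8.43 km³ × (908/1027) = 7.453 km³ of water.
Thura: ice volume = 499 km² × 1170 m = 583.8 km³; 583.8 × (908/1027) = 516.2 km³ of water.
Total added water ≈ 6.896×10^13 m³ over 3.54×10^14 m² → Δh = 0.195 m.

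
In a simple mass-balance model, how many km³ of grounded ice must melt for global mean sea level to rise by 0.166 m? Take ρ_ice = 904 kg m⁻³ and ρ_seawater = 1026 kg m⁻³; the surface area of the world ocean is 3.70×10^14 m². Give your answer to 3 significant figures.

≈ 6.97×10^4 km³

Required water volume = Δh × A = 0.166 m × 3.70×10^14 m² = 6.142×10^13 m³ = 6.142×10^4 km³.
Ice volume = water volume × ρ_w/ρ_ice = 6.142×10^4 × 1026/904 = 6.97×10^4 km³.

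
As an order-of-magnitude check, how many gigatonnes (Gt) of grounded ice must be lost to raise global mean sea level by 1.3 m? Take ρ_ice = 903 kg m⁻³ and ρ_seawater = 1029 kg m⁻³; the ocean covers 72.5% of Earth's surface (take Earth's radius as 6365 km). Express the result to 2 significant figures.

Required water volume = Δh × A = 1.3 m × 3.69×10^14 m² = 4.798×10^14 m³.
ρ_w = 1029 kg m⁻³, so the mass of water = 4.798×10^14 m³ × 1029 kg m⁻³ = 4.937×10^17 kg = 4.9×10^5 Gt (and the same mass of ice, by conservation).

≈ 4.9×10^5 Gt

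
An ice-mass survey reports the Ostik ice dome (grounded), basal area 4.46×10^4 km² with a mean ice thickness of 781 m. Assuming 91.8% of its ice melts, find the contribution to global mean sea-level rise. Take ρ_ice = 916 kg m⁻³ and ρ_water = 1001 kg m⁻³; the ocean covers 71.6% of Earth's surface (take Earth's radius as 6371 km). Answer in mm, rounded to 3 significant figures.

≈ 80.1 mm

Ostik: ice volume = 4.46×10^4 km² × 781 m = 3.483×10^4 km³; 0.918 × 3.483×10^4 × (916/1001) = 2.926×10^4 km³ of water.
Spread over 3.65×10^14 m² of ocean, Δh = 2.926×10^13 / 3.65×10^14 = 0.0801 m = 80.1 mm.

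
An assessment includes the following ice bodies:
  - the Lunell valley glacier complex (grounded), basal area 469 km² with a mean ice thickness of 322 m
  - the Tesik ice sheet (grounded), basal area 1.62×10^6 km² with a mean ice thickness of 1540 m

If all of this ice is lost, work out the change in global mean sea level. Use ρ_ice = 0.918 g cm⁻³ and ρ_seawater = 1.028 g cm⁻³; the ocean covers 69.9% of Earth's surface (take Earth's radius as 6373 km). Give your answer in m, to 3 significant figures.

Lunell: ice volume = 469 km² × 322 m = 151.0 km³; 151.0 × (918/1028) = 134.9 km³ of water.
Tesik: ice volume = 1.62×10^6 km² × 1540 m = 2.495×10^6 km³; 2.495×10^6 × (918/1028) = 2.228×10^6 km³ of water.
Total added water ≈ 2.228×10^15 m³ over 3.57×10^14 m² → Δh = 6.25 m.

≈ 6.25 m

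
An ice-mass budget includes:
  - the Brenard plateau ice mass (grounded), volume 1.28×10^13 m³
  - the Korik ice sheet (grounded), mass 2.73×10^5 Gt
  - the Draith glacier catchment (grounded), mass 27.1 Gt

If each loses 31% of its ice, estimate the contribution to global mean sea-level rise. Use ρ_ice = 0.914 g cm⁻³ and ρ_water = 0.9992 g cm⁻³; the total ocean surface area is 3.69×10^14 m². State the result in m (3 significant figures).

≈ 0.239 m

Brenard: 0.31 × 1.28×10^13 m³ × (914/999.2) = 3.630×10^12 m³ of water.
Korik: 0.31 × 2.73×10^5 Gt = 8.463×10^16 kg; dividing by ρ_w = 0.9992 g cm⁻³ = 999.2 kg m⁻³ gives 8.470×10^13 m³ of water.
Draith: 0.31 × 27.1 Gt = 8.401×10^12 kg; dividing by ρ_w = 999.2 kg m⁻³ gives 8.408×10^9 m³ of water.
Total added water ≈ 8.834×10^13 m³ over 3.69×10^14 m² → Δh = 0.239 m.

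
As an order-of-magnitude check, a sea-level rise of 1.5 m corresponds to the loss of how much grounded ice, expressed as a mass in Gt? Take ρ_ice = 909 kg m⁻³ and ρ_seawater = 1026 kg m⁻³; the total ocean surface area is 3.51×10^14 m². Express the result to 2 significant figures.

Required water volume = Δh × A = 1.5 m × 3.51×10^14 m² = 5.265×10^14 m³.
ρ_w = 1026 kg m⁻³, so the mass of water = 5.265×10^14 m³ × 1026 kg m⁻³ = 5.402×10^17 kg = 5.4×10^5 Gt (and the same mass of ice, by conservation).

≈ 5.4×10^5 Gt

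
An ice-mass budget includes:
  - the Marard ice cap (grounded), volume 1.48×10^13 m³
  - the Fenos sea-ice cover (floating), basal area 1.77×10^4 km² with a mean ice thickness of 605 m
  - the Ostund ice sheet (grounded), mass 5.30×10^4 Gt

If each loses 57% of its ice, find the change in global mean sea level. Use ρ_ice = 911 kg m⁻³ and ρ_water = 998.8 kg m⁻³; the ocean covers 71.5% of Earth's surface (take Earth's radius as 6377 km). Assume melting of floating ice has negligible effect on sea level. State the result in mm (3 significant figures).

≈ 104 mm

Marard: 0.57 × 1.48×10^13 m³ × (911/998.8) = 7.694×10^12 m³ of water.
The Fenos sea-ice cover is floating and already displaces its own weight of water, so its melt adds essentially nothing to sea level.
Ostund: 0.57 × 5.30×10^4 Gt = 3.021×10^16 kg; dividing by ρ_w = 998.8 kg m⁻³ gives 3.025×10^13 m³ of water.
Total added water ≈ 3.794×10^13 m³ over 3.65×10^14 m² → Δh = 0.104 m = 104 mm.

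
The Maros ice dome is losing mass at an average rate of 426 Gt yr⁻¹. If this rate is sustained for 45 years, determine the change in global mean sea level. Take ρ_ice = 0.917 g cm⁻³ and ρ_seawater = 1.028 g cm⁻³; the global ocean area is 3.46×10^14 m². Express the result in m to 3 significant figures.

Total mass lost = 426 Gt/yr × 45 yr = 1.917×10^4 Gt = 1.917×10^16 kg.
ρ_w = 1.028 g cm⁻³ = 1028 kg m⁻³, so water volume = 1.917×10^16 / 1028 = 1.865×10^13 m³.
Δh = 1.865×10^13 / 3.46×10^14 = 0.0539 m.

≈ 0.0539 m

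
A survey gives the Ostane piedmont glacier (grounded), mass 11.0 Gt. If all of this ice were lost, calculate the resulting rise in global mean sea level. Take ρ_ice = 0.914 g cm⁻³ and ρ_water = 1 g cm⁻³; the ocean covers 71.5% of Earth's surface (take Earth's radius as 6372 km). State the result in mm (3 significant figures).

≈ 0.0302 mm

Ostane: 11.0 Gt = 1.100×10^13 kg; dividing by ρ_w = 1 g cm⁻³ = 1000 kg m⁻³ gives 1.100×10^10 m³ of water.
Spread over 3.65×10^14 m² of ocean, Δh = 1.100×10^10 / 3.65×10^14 = 3.02×10^-5 m = 0.0302 mm.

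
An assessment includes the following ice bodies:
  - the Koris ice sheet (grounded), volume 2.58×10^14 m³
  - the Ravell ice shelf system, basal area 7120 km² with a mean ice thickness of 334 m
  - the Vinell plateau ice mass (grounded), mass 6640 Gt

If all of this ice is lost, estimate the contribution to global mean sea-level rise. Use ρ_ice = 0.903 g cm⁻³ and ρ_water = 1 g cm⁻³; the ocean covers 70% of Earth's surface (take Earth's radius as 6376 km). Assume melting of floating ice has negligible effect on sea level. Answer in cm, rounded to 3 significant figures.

Koris: 2.58×10^14 m³ × (903/1000) = 2.330×10^14 m³ of water.
The Ravell ice shelf system is floating and already displaces its own weight of water, so its melt adds essentially nothing to sea level.
Vinell: 6640 Gt = 6.640×10^15 kg; dividing by ρ_w = 1 g cm⁻³ = 1000 kg m⁻³ gives 6.640×10^12 m³ of water.
Total added water ≈ 2.396×10^14 m³ over 3.58×10^14 m² → Δh = 0.670 m = 67.0 cm.

≈ 67.0 cm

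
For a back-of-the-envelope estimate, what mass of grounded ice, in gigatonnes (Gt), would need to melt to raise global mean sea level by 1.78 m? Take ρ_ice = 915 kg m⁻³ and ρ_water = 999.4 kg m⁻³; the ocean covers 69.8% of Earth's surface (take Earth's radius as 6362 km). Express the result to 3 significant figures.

≈ 6.32×10^5 Gt

Required water volume = Δh × A = 1.78 m × 3.55×10^14 m² = 6.319×10^14 m³.
ρ_w = 999.4 kg m⁻³, so the mass of water = 6.319×10^14 m³ × 999.4 kg m⁻³ = 6.316×10^17 kg = 6.32×10^5 Gt (and the same mass of ice, by conservation).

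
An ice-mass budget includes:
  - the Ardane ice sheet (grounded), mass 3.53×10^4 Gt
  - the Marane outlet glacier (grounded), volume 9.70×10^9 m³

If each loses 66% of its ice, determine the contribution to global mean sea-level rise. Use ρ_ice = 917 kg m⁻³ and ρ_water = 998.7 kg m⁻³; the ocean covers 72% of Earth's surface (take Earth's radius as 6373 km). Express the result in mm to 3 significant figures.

≈ 63.5 mm

Ardane: 0.66 × 3.53×10^4 Gt = 2.330×10^16 kg; dividing by ρ_w = 998.7 kg m⁻³ gives 2.333×10^13 m³ of water.
Marane: 0.66 × 9.70×10^9 m³ × (917/998.7) = 5.878×10^9 m³ of water.
Total added water ≈ 2.333×10^13 m³ over 3.67×10^14 m² → Δh = 0.0635 m = 63.5 mm.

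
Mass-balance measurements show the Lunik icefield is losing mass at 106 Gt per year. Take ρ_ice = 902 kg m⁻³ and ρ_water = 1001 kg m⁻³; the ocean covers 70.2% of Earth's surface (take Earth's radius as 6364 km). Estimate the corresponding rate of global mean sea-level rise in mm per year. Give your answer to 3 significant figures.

≈ 0.296 mm/yr

ρ_w = 1001 kg m⁻³. Annual water volume added = 106 Gt / ρ_w = 1.060×10^14 kg / 1001 kg m⁻³ = 1.059×10^11 m³.
Δh per year = 1.059×10^11 / 3.57×10^14 = 2.96×10^-4 m = 0.296 mm.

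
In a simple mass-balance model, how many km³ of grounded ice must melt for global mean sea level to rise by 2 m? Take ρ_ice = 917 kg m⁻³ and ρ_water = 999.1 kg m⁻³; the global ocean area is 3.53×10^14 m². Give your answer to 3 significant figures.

Required water volume = Δh × A = 2 m × 3.53×10^14 m² = 7.060×10^14 m³ = 7.060×10^5 km³.
Ice volume = water volume × ρ_w/ρ_ice = 7.060×10^5 × 999.1/917 = 7.69×10^5 km³.

≈ 7.69×10^5 km³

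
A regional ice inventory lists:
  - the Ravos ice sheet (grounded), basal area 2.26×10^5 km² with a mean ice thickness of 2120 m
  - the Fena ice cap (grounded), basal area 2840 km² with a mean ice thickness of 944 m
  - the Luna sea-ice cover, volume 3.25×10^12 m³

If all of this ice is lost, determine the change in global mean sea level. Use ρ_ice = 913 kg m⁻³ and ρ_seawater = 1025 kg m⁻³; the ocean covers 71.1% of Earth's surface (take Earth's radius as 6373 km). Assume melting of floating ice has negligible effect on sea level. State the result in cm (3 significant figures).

≈ 118 cm

Ravos: ice volume = 2.26×10^5 km² × 2120 m = 4.791×10^5 km³; 4.791×10^5 × (913/1025) = 4.268×10^5 km³ of water.
Fena: ice volume = 2840 km² × 944 m = 2681 km³; 2681 × (913/1025) = 2388 km³ of water.
The Luna sea-ice cover is floating and already displaces its own weight of water, so its melt adds essentially nothing to sea level.
Total added water ≈ 4.292×10^14 m³ over 3.63×10^14 m² → Δh = 1.18 m = 118 cm.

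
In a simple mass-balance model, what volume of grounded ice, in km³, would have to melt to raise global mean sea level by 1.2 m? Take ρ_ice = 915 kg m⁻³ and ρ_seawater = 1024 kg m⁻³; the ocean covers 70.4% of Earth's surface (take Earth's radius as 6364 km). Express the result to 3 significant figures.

Required water volume = Δh × A = 1.2 m × 3.58×10^14 m² = 4.300×10^14 m³ = 4.300×10^5 km³.
Ice volume = water volume × ρ_w/ρ_ice = 4.300×10^5 × 1024/915 = 4.81×10^5 km³.

≈ 4.81×10^5 km³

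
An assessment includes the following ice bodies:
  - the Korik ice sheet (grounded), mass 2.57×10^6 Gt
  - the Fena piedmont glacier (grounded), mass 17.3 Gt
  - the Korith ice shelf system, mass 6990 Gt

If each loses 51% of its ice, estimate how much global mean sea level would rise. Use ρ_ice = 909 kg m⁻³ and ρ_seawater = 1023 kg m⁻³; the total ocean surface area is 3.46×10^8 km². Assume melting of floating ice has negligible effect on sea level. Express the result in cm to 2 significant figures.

≈ 370 cm

Korik: 0.51 × 2.57×10^6 Gt = 1.311×10^18 kg; dividing by ρ_w = 1023 kg m⁻³ gives 1.281×10^15 m³ of water.
Fena: 0.51 × 17.3 Gt = 8.823×10^12 kg; dividing by ρ_w = 1023 kg m⁻³ gives 8.625×10^9 m³ of water.
The Korith ice shelf system is floating and already displaces its own weight of water, so its melt adds essentially nothing to sea level.
Total added water ≈ 1.281×10^15 m³ over 3.46×10^14 m² → Δh = 3.70 m = 370 cm.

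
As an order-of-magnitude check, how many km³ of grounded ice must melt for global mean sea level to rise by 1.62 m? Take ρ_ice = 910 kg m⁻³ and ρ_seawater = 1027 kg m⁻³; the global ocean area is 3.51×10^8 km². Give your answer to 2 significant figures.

Required water volume = Δh × A = 1.62 m × 3.51×10^14 m² = 5.686×10^14 m³ = 5.686×10^5 km³.
Ice volume = water volume × ρ_w/ρ_ice = 5.686×10^5 × 1027/910 = 6.4×10^5 km³.

≈ 6.4×10^5 km³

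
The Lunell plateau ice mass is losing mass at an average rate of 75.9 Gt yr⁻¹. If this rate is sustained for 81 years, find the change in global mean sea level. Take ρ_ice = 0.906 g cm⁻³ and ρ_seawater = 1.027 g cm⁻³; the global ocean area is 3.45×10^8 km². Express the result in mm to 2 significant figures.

Total mass lost = 75.9 Gt/yr × 81 yr = 6148 Gt = 6.148×10^15 kg.
ρ_w = 1.027 g cm⁻³ = 1027 kg m⁻³, so water volume = 6.148×10^15 / 1027 = 5.986×10^12 m³.
Δh = 5.986×10^12 / 3.45×10^14 = 0.0174 m = 17 mm.

≈ 17 mm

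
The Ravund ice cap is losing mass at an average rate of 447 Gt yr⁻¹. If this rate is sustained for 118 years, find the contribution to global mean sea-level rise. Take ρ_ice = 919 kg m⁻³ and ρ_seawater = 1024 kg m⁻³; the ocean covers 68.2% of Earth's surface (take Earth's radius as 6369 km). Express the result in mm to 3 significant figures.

Total mass lost = 447 Gt/yr × 118 yr = 5.275×10^4 Gt = 5.275×10^16 kg.
ρ_w = 1024 kg m⁻³, so water volume = 5.275×10^16 / 1024 = 5.151×10^13 m³.
Δh = 5.151×10^13 / 3.48×10^14 = 0.148 m = 148 mm.

≈ 148 mm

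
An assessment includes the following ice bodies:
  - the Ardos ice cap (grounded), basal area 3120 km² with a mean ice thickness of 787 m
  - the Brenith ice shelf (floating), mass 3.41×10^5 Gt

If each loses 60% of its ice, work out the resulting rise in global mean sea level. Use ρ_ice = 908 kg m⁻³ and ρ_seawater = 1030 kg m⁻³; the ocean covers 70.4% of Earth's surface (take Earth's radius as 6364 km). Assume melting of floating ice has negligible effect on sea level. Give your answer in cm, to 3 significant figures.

Ardos: ice volume = 3120 km² × 787 m = 2455 km³; 0.6 × 2455 × (908/1030) = 1299 km³ of water.
The Brenith ice shelf is floating and already displaces its own weight of water, so its melt adds essentially nothing to sea level.
Total added water ≈ 1.299×10^12 m³ over 3.58×10^14 m² → Δh = 3.62×10^-3 m = 0.362 cm.

≈ 0.362 cm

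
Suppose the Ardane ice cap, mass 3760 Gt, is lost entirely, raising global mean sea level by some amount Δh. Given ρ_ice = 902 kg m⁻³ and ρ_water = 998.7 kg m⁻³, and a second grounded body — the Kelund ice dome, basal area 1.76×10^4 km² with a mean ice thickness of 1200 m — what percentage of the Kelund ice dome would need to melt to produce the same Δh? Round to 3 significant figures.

≈ 19.7 %

Equal sea-level rise means equal mass of meltwater, i.e. equal mass of ice lost.
Ice mass of Ardane: 3.760×10^15 kg; ice mass of Kelund: 1.905×10^16 kg.
Fraction required = 3.760×10^15 / 1.905×10^16 = 0.197 → 19.7 %.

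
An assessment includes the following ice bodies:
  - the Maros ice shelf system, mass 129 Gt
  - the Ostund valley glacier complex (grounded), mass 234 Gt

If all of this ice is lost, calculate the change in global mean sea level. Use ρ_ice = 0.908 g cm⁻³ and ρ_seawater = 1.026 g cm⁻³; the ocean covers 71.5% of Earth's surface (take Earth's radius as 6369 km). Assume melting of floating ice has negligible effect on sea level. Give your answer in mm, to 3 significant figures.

The Maros ice shelf system is floating and already displaces its own weight of water, so its melt adds essentially nothing to sea level.
Ostund: 234 Gt = 2.340×10^14 kg; dividing by ρ_w = 1.026 g cm⁻³ = 1026 kg m⁻³ gives 2.281×10^11 m³ of water.
Total added water ≈ 2.281×10^11 m³ over 3.64×10^14 m² → Δh = 6.26×10^-4 m = 0.626 mm.

≈ 0.626 mm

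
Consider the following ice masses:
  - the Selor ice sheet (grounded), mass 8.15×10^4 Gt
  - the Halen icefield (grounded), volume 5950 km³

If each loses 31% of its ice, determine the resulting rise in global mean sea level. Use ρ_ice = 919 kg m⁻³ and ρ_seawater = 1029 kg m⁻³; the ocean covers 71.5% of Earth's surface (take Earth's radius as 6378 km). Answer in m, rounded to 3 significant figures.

Selor: 0.31 × 8.15×10^4 Gt = 2.526×10^16 kg; dividing by ρ_w = 1029 kg m⁻³ gives 2.455×10^13 m³ of water.
Halen: 0.31 × 5950 km³ × (919/1029) = 1647 km³ of water.
Total added water ≈ 2.620×10^13 m³ over 3.65×10^14 m² → Δh = 0.0717 m.

≈ 0.0717 m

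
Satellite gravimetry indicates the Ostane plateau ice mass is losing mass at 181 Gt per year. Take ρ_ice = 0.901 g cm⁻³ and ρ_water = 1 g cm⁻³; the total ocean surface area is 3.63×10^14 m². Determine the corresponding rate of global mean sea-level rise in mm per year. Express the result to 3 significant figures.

ρ_w = 1 g cm⁻³ = 1000 kg m⁻³. Annual water volume added = 181 Gt / ρ_w = 1.810×10^14 kg / 1000 kg m⁻³ = 1.810×10^11 m³.
Δh per year = 1.810×10^11 / 3.63×10^14 = 4.99×10^-4 m = 0.499 mm.

≈ 0.499 mm/yr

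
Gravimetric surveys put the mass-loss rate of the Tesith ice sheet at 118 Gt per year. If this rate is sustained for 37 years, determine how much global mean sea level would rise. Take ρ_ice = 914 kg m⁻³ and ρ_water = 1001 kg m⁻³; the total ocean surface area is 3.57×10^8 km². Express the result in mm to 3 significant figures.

Total mass lost = 118 Gt/yr × 37 yr = 4366 Gt = 4.366×10^15 kg.
ρ_w = 1001 kg m⁻³, so water volume = 4.366×10^15 / 1001 = 4.362×10^12 m³.
Δh = 4.362×10^12 / 3.57×10^14 = 0.0122 m = 12.2 mm.

≈ 12.2 mm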